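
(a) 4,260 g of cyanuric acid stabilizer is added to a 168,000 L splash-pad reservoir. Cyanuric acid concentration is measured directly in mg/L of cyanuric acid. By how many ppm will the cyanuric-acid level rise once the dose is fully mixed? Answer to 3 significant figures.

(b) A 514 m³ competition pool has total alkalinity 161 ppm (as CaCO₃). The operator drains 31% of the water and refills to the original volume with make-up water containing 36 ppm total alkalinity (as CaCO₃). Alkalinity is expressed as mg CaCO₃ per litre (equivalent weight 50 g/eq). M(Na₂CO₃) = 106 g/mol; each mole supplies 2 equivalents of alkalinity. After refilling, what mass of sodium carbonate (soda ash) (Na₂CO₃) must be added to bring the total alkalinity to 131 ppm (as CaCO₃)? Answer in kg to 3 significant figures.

(a) 25.4 ppm; (b) 4.77 kg

(a) Rise: 4,260 g / 168,000 L × 1000 = 25.36 mg/L.

(b) Volume: 514 m³ = 514,000 L.
(b) After draining 31% and refilling: 161 × 0.69 + 36 × 0.31 = 122.25 ppm.
(b) Deficit to target: 131 − 122.25 = 8.75 mg/L.
(b) As CaCO₃: 8.75 mg/L × 514,000 L = 4498 g; ÷ 50 g/eq ÷ 2 = 44.98 mol Na₂CO₃.
(b) Mass: 44.98 × 106 = 4767 g.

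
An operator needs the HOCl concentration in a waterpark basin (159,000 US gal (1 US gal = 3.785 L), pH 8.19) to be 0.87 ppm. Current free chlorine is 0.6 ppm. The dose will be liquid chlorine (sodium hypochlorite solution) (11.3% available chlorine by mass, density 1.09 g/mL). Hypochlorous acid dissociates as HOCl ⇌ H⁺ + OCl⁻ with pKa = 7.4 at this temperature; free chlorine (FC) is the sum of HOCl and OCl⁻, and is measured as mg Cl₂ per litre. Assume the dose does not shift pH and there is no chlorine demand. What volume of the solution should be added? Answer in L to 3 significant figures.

27.5 L

Volume: 159,000 US gal × 3.785 L/gal = 601,815 L.
[OCl⁻]/[HOCl] = 10^(pH − pKa) = 10^(8.19 − 7.4) = 6.166; fraction as HOCl = 1/(1 + 6.166) = 0.1395.
Free chlorine required for 0.87 ppm HOCl: 0.87 / 0.1395 = 6.234 ppm.
FC to add: 6.234 − 0.6 = 5.634 mg/L as Cl₂.
Cl₂ equivalent: 5.634 mg/L × 601,815 L = 3391 g.
Product at 11.3% available Cl: 3391 / 0.113 = 30,010 g.
Volume: 30,010 g ÷ 1.09 g/mL = 27,530 mL.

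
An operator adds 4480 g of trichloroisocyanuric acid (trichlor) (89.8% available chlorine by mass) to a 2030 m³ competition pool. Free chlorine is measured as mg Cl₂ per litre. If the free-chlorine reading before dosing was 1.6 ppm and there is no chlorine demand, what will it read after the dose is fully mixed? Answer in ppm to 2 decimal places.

3.58 ppm

Volume: 2030 m³ = 2,030,000 L.
Available chlorine delivered: 4480 g × 0.898 = 4023 g as Cl₂.
Concentration rise: 4023 g / 2,030,000 L = 1.982 mg/L = 1.98 ppm.
Final FC: 1.6 + 1.98 = 3.58 ppm.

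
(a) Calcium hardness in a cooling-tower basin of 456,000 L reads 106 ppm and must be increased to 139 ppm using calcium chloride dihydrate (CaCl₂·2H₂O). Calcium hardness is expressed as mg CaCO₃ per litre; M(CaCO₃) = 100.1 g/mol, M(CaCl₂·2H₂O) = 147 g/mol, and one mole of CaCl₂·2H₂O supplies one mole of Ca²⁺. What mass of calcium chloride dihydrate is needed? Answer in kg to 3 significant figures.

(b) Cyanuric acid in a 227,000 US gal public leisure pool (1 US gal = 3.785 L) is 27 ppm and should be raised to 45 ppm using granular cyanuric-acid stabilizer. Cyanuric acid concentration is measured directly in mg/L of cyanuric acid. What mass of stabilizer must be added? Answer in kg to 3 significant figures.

(a) Hardness to add: (139 − 106) = 33 mg/L as CaCO₃ × 456,000 L = 15,050 g as CaCO₃.
(a) Moles of Ca²⁺ (1 mol Ca²⁺ ≡ 1 mol CaCO₃): 15,050 / 100.1 g/mol = 150.3 mol.
(a) Mass of CaCl₂·2H₂O: 150.3 × 147 = 22,100 g.

(b) Volume: 227,000 US gal × 3.785 L/gal = 859,195 L.
(b) CYA to add: (45 − 27) = 18 mg/L × 859,195 L = 15,470 g cyanuric acid.

(a) 22.1 kg; (b) 15.5 kg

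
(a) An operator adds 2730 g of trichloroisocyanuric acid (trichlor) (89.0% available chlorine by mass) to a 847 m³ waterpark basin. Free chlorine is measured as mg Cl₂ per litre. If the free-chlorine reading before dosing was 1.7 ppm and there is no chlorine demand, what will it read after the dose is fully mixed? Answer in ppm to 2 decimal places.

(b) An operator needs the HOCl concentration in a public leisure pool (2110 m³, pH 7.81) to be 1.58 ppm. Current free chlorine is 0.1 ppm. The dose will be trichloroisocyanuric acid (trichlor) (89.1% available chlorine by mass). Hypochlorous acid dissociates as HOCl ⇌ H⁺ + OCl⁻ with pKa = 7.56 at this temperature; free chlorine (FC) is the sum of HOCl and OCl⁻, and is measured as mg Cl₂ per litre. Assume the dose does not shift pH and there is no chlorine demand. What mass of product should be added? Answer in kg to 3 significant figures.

(a) 4.57 ppm; (b) 10.2 kg

(a) Volume: 847 m³ = 847,000 L.
(a) Available chlorine delivered: 2730 g × 0.89 = 2430 g as Cl₂.
(a) Concentration rise: 2430 g / 847,000 L = 2.869 mg/L = 2.87 ppm.
(a) Final FC: 1.7 + 2.87 = 4.57 ppm.

(b) Volume: 2110 m³ = 2,110,000 L.
(b) [OCl⁻]/[HOCl] = 10^(pH − pKa) = 10^(7.81 − 7.56) = 1.778; fraction as HOCl = 1/(1 + 1.778) = 0.3599.
(b) Free chlorine required for 1.58 ppm HOCl: 1.58 / 0.3599 = 4.39 ppm.
(b) FC to add: 4.39 − 0.1 = 4.29 mg/L as Cl₂.
(b) Cl₂ equivalent: 4.29 mg/L × 2,110,000 L = 9051 g.
(b) Product at 89.1% available Cl: 9051 / 0.891 = 10,160 g.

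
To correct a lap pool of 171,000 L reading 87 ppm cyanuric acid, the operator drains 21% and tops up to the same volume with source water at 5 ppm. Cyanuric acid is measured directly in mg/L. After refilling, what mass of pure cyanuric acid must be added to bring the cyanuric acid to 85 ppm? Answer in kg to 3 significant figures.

2.60 kg

After draining 21% and refilling: 87 × 0.79 + 5 × 0.21 = 69.78 ppm.
Deficit to target: 85 − 69.78 = 15.22 mg/L.
Mass: 15.22 mg/L × 171,000 L = 2603 g cyanuric acid.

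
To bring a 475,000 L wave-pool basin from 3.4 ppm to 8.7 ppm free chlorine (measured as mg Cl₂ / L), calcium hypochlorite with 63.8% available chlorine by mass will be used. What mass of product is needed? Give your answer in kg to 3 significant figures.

3.95 kg

Chlorine deficit: 8.7 − 3.4 = 5.3 ppm = 5.3 mg/L as Cl₂.
Cl₂ equivalent needed: 5.3 mg/L × 475,000 L = 2,518,000 mg = 2518 g.
Product at 63.8% available chlorine: 2518 / 0.638 = 3946 g.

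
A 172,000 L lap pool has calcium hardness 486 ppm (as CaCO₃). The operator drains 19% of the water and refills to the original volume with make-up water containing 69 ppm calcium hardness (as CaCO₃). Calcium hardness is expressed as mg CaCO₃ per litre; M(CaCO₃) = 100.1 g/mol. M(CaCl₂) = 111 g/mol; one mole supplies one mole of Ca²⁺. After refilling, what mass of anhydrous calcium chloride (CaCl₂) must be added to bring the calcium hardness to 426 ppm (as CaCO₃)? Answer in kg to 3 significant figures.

3.67 kg

After draining 19% and refilling: 486 × 0.81 + 69 × 0.19 = 406.77 ppm.
Deficit to target: 426 − 406.77 = 19.23 mg/L.
As CaCO₃: 19.23 mg/L × 172,000 L = 3308 g; ÷ 100.1 = 33.04 mol Ca²⁺.
Mass: 33.04 × 111 = 3668 g.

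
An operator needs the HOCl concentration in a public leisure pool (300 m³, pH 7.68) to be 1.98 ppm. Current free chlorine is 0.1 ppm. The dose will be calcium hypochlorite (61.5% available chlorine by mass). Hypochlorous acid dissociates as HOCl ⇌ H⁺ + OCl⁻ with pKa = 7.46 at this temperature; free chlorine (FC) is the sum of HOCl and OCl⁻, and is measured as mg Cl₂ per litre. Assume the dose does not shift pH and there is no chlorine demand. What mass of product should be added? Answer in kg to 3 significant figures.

Volume: 300 m³ = 300,000 L.
[OCl⁻]/[HOCl] = 10^(pH − pKa) = 10^(7.68 − 7.46) = 1.66; fraction as HOCl = 1/(1 + 1.66) = 0.376.
Free chlorine required for 1.98 ppm HOCl: 1.98 / 0.376 = 5.266 ppm.
FC to add: 5.266 − 0.1 = 5.166 mg/L as Cl₂.
Cl₂ equivalent: 5.166 mg/L × 300,000 L = 1550 g.
Product at 61.5% available Cl: 1550 / 0.615 = 2520 g.

2.52 kg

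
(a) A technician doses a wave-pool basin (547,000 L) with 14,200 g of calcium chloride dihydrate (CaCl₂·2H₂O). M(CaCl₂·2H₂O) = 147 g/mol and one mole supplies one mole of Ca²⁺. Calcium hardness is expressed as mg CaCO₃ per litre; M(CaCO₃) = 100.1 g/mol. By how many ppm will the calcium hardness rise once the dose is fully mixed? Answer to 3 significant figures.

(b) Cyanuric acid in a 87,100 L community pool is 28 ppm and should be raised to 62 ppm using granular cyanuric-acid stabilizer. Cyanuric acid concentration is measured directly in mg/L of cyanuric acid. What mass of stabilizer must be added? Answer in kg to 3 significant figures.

(a) 17.7 ppm; (b) 2.96 kg

(a) Moles of Ca²⁺: 14,200 g ÷ 147 g/mol = 96.6 mol.
(a) As CaCO₃: 96.6 mol × 100.1 g/mol = 9670 g.
(a) Rise: 9670 g / 547,000 L × 1000 = 17.68 mg/L.

(b) CYA to add: (62 − 28) = 34 mg/L × 87,100 L = 2961 g cyanuric acid.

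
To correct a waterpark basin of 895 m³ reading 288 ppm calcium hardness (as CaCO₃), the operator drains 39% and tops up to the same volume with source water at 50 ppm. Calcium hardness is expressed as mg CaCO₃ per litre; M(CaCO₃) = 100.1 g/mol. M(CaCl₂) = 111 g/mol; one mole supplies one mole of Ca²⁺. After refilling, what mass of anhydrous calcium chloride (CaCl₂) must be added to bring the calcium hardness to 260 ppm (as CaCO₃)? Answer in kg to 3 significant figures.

64.3 kg

Volume: 895 m³ = 895,000 L.
After draining 39% and refilling: 288 × 0.61 + 50 × 0.39 = 195.18 ppm.
Deficit to target: 260 − 195.18 = 64.82 mg/L.
As CaCO₃: 64.82 mg/L × 895,000 L = 58,010 g; ÷ 100.1 = 579.6 mol Ca²⁺.
Mass: 579.6 × 111 = 64,330 g.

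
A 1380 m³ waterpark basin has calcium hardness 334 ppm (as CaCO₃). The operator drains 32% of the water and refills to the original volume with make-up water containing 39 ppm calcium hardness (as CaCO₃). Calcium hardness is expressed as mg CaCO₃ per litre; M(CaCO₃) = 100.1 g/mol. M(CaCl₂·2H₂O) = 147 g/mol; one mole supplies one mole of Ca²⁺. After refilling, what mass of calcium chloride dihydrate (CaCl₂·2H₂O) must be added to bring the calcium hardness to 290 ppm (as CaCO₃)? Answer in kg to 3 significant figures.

102 kg

Volume: 1380 m³ = 1,380,000 L.
After draining 32% and refilling: 334 × 0.68 + 39 × 0.32 = 239.6 ppm.
Deficit to target: 290 − 239.6 = 50.4 mg/L.
As CaCO₃: 50.4 mg/L × 1,380,000 L = 69,550 g; ÷ 100.1 = 694.8 mol Ca²⁺.
Mass: 694.8 × 147 = 102,100 g.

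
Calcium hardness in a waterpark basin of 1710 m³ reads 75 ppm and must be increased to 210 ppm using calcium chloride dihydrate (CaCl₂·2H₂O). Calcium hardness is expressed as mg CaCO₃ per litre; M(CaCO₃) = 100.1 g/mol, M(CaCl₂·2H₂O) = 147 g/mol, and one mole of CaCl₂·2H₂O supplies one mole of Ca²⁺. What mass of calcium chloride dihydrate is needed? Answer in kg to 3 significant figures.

339 kg

Volume: 1710 m³ = 1,710,000 L.
Hardness to add: (210 − 75) = 135 mg/L as CaCO₃ × 1,710,000 L = 230,800 g as CaCO₃.
Moles of Ca²⁺ (1 mol Ca²⁺ ≡ 1 mol CaCO₃): 230,800 / 100.1 g/mol = 2306 mol.
Mass of CaCl₂·2H₂O: 2306 × 147 = 339,000 g.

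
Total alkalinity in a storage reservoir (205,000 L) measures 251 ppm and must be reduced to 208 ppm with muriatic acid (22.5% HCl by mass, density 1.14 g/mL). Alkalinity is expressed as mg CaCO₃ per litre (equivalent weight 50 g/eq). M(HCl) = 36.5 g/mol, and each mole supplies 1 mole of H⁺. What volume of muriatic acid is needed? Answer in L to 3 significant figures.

25.1 L

Alkalinity to neutralize: (251 − 208) = 43 mg/L as CaCO₃ × 205,000 L = 8815 g as CaCO₃.
Equivalents of H⁺ required: 8815 ÷ 50 g/eq = 176.3 eq = 176.3 mol HCl.
Mass of HCl: 176.3 × 36.5 = 6435 g.
Mass of 22.5% solution: 6435 / 0.225 = 28,600 g.
Volume: 28,600 g ÷ 1.14 g/mL = 25,090 mL.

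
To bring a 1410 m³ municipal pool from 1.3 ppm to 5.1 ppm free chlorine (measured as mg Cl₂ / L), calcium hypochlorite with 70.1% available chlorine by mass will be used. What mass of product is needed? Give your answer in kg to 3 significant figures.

7.64 kg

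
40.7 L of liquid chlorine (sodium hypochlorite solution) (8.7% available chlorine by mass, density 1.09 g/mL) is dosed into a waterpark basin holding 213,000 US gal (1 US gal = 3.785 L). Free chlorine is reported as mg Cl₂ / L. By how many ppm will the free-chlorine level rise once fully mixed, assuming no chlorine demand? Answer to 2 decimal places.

4.79 ppm

Volume: 213,000 US gal × 3.785 L/gal = 806,205 L.
Mass of solution: 40.7 L × 1000 mL/L × 1.09 g/mL = 44,360 g.
Available chlorine delivered: 44,360 g × 0.087 = 3860 g as Cl₂.
Concentration rise: 3860 g / 806,205 L = 4.787 mg/L = 4.79 ppm.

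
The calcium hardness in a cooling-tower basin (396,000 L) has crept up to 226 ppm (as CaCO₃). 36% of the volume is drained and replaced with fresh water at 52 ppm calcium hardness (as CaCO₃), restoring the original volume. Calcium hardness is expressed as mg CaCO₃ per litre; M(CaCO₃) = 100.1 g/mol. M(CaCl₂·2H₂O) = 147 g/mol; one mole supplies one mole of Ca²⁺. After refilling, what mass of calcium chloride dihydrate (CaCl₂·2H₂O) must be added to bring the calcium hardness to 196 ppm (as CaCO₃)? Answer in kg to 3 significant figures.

19.0 kg

After draining 36% and refilling: 226 × 0.64 + 52 × 0.36 = 163.36 ppm.
Deficit to target: 196 − 163.36 = 32.64 mg/L.
As CaCO₃: 32.64 mg/L × 396,000 L = 12,930 g; ÷ 100.1 = 129.1 mol Ca²⁺.
Mass: 129.1 × 147 = 18,980 g.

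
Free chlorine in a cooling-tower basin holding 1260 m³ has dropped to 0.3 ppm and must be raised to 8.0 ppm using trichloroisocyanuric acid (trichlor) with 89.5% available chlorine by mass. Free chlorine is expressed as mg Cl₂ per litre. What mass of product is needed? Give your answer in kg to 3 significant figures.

10.8 kg

Volume: 1260 m³ = 1,260,000 L.
Chlorine deficit: 8.0 − 0.3 = 7.7 ppm = 7.7 mg/L as Cl₂.
Cl₂ equivalent needed: 7.7 mg/L × 1,260,000 L = 9,702,000 mg = 9702 g.
Product at 89.5% available chlorine: 9702 / 0.895 = 10,840 g.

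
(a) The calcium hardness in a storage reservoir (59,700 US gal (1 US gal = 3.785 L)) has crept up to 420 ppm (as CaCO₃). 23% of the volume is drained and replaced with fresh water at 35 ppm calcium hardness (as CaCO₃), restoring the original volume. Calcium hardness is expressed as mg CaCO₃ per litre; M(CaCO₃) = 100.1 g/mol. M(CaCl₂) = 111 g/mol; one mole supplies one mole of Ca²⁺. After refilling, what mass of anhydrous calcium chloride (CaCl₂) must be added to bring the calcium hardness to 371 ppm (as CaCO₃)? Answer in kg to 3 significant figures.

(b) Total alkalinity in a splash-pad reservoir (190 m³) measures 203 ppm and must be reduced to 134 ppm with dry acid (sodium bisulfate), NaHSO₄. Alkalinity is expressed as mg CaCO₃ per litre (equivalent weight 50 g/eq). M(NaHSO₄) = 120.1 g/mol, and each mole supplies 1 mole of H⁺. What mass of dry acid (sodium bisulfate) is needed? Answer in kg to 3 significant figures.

(a) 9.91 kg; (b) 31.5 kg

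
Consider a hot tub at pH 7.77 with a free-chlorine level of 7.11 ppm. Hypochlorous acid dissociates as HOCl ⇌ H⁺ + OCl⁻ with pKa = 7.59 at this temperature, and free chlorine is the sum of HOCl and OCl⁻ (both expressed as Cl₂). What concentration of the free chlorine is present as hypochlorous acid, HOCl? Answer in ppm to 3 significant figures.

[OCl⁻]/[HOCl] = 10^(pH − pKa) = 10^(7.77 − 7.59) = 10^0.18 = 1.514.
Fraction as HOCl = 1 / (1 + 1.514) = 0.3978.
HOCl = 0.3978 × 7.11 ppm = 2.829 ppm.

2.83 ppm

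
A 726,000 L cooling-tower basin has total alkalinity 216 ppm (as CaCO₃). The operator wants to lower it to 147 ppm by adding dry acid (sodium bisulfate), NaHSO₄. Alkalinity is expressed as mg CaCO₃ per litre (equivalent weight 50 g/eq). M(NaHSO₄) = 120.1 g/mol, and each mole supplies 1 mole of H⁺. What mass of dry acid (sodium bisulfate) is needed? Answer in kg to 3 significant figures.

Alkalinity to neutralize: (216 − 147) = 69 mg/L as CaCO₃ × 726,000 L = 50,090 g as CaCO₃.
Equivalents of H⁺ required: 50,090 ÷ 50 g/eq = 1002 eq = 1002 mol NaHSO₄.
Mass of NaHSO₄: 1002 × 120.1 = 120,300 g.

120 kg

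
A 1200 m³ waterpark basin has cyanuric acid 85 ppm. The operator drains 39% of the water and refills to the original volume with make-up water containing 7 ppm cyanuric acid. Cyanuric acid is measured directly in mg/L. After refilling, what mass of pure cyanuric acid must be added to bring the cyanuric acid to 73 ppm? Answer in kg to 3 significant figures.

22.1 kg

Volume: 1200 m³ = 1,200,000 L.
After draining 39% and refilling: 85 × 0.61 + 7 × 0.39 = 54.58 ppm.
Deficit to target: 73 − 54.58 = 18.42 mg/L.
Mass: 18.42 mg/L × 1,200,000 L = 22,100 g cyanuric acid.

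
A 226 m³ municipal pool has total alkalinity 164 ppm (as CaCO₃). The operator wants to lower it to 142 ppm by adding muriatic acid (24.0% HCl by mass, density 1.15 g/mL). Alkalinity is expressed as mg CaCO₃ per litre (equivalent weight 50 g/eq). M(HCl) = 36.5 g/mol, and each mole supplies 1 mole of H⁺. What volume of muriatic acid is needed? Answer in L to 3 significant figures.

13.2 L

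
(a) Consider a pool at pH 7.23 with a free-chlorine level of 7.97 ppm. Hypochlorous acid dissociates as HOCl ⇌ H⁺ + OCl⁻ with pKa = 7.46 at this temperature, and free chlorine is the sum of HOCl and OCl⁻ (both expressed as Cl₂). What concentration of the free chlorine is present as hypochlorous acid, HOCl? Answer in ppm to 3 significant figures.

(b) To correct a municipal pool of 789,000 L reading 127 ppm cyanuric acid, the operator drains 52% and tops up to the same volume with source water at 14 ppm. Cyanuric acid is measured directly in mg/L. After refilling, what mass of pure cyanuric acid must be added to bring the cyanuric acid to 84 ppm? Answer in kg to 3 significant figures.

(a) 5.02 ppm; (b) 12.4 kg

(a) [OCl⁻]/[HOCl] = 10^(pH − pKa) = 10^(7.23 − 7.46) = 10^-0.23 = 0.5888.
(a) Fraction as HOCl = 1 / (1 + 0.5888) = 0.6294.
(a) HOCl = 0.6294 × 7.97 ppm = 5.016 ppm.

(b) After draining 52% and refilling: 127 × 0.48 + 14 × 0.52 = 68.24 ppm.
(b) Deficit to target: 84 − 68.24 = 15.76 mg/L.
(b) Mass: 15.76 mg/L × 789,000 L = 12,430 g cyanuric acid.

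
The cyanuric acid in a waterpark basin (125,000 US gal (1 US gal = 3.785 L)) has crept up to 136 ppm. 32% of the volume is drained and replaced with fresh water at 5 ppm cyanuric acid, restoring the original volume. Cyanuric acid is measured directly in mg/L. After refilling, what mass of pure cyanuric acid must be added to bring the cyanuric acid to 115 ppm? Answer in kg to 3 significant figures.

9.90 kg

Volume: 125,000 US gal × 3.785 L/gal = 473,125 L.
After draining 32% and refilling: 136 × 0.68 + 5 × 0.32 = 94.08 ppm.
Deficit to target: 115 − 94.08 = 20.92 mg/L.
Mass: 20.92 mg/L × 473,125 L = 9898 g cyanuric acid.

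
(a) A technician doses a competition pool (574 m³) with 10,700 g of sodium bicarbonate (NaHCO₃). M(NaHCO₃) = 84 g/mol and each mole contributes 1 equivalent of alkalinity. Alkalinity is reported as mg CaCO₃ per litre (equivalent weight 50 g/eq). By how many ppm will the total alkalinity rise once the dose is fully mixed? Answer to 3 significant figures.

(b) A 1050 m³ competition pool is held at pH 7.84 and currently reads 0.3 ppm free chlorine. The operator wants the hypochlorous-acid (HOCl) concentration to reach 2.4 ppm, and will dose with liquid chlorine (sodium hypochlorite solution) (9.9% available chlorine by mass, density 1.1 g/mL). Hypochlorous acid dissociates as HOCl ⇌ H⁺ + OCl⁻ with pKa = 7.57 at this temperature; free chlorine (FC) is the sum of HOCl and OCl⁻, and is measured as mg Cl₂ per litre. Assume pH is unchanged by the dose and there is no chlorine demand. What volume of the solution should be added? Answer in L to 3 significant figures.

(a) 11.1 ppm; (b) 63.3 L

(a) Volume: 574 m³ = 574,000 L.
(a) Moles of NaHCO₃: 10,700 g ÷ 84 g/mol = 127.4 mol → 127.4 eq of alkalinity.
(a) As CaCO₃: 127.4 eq × 50 g/eq = 6369 g.
(a) Rise: 6369 g / 574,000 L × 1000 = 11.1 mg/L.

(b) Volume: 1050 m³ = 1,050,000 L.
(b) [OCl⁻]/[HOCl] = 10^(pH − pKa) = 10^(7.84 − 7.57) = 1.862; fraction as HOCl = 1/(1 + 1.862) = 0.3494.
(b) Free chlorine required for 2.4 ppm HOCl: 2.4 / 0.3494 = 6.869 ppm.
(b) FC to add: 6.869 − 0.3 = 6.569 mg/L as Cl₂.
(b) Cl₂ equivalent: 6.569 mg/L × 1,050,000 L = 6897 g.
(b) Product at 9.9% available Cl: 6897 / 0.099 = 69,670 g.
(b) Volume: 69,670 g ÷ 1.1 g/mL = 63,340 mL.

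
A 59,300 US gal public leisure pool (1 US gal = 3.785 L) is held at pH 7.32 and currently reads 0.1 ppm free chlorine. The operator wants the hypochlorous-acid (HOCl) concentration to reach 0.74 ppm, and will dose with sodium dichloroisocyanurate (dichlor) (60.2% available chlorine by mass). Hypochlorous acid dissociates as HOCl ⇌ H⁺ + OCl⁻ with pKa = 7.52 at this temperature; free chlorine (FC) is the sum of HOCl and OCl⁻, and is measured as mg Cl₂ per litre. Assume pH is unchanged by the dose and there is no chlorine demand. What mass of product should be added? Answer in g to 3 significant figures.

Volume: 59,300 US gal × 3.785 L/gal = 224,450 L.
[OCl⁻]/[HOCl] = 10^(pH − pKa) = 10^(7.32 − 7.52) = 0.631; fraction as HOCl = 1/(1 + 0.631) = 0.6131.
Free chlorine required for 0.74 ppm HOCl: 0.74 / 0.6131 = 1.207 ppm.
FC to add: 1.207 − 0.1 = 1.107 mg/L as Cl₂.
Cl₂ equivalent: 1.107 mg/L × 224,450 L = 248.4 g.
Product at 60.2% available Cl: 248.4 / 0.602 = 412.7 g.

413 g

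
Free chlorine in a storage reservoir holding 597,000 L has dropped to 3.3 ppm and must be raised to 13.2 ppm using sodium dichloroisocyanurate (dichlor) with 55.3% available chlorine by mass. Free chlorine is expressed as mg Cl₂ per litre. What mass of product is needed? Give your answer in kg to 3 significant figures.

Chlorine deficit: 13.2 − 3.3 = 9.9 ppm = 9.9 mg/L as Cl₂.
Cl₂ equivalent needed: 9.9 mg/L × 597,000 L = 5,910,000 mg = 5910 g.
Product at 55.3% available chlorine: 5910 / 0.553 = 10,690 g.

10.7 kg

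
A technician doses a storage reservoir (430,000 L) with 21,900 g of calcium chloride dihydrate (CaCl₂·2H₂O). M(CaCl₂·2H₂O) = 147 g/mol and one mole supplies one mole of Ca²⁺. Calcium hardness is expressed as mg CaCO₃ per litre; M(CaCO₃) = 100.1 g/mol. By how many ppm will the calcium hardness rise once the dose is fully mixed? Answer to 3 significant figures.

Moles of Ca²⁺: 21,900 g ÷ 147 g/mol = 149 mol.
As CaCO₃: 149 mol × 100.1 g/mol = 14,910 g.
Rise: 14,910 g / 430,000 L × 1000 = 34.68 mg/L.

34.7 ppm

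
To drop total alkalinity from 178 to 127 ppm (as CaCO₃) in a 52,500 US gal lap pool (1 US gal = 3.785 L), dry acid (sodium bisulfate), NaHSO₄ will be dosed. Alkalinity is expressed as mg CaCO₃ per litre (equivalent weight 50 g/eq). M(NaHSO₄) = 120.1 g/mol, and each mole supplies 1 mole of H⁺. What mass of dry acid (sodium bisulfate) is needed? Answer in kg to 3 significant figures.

Volume: 52,500 US gal × 3.785 L/gal = 198,712 L.
Alkalinity to neutralize: (178 − 127) = 51 mg/L as CaCO₃ × 198,712 L = 10,130 g as CaCO₃.
Equivalents of H⁺ required: 10,130 ÷ 50 g/eq = 202.7 eq = 202.7 mol NaHSO₄.
Mass of NaHSO₄: 202.7 × 120.1 = 24,340 g.

24.3 kg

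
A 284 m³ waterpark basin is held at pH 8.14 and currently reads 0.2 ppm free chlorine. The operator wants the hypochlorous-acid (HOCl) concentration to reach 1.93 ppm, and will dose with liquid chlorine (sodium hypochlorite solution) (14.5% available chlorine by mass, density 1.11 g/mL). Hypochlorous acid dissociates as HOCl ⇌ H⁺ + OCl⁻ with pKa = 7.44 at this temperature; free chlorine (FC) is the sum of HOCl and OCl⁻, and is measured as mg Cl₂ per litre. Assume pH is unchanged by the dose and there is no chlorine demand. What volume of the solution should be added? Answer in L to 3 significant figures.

20.1 L

Volume: 284 m³ = 284,000 L.
[OCl⁻]/[HOCl] = 10^(pH − pKa) = 10^(8.14 − 7.44) = 5.012; fraction as HOCl = 1/(1 + 5.012) = 0.1663.
Free chlorine required for 1.93 ppm HOCl: 1.93 / 0.1663 = 11.6 ppm.
FC to add: 11.6 − 0.2 = 11.4 mg/L as Cl₂.
Cl₂ equivalent: 11.4 mg/L × 284,000 L = 3238 g.
Product at 14.5% available Cl: 3238 / 0.145 = 22,330 g.
Volume: 22,330 g ÷ 1.11 g/mL = 20,120 mL.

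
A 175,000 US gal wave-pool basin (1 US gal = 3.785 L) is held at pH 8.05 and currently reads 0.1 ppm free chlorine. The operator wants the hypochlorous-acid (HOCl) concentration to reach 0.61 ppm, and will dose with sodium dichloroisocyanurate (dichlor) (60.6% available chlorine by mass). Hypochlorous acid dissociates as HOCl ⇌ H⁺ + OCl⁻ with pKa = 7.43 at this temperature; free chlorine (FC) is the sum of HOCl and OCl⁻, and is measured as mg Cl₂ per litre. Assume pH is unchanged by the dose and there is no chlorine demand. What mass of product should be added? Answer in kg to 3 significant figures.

3.34 kg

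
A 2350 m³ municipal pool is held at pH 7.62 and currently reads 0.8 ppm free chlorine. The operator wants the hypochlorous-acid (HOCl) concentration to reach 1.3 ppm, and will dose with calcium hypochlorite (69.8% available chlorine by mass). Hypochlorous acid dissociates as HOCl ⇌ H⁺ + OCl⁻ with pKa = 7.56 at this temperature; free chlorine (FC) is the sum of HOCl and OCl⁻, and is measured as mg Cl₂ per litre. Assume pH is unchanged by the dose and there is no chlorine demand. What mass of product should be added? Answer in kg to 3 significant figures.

6.71 kg

Volume: 2350 m³ = 2,350,000 L.
[OCl⁻]/[HOCl] = 10^(pH − pKa) = 10^(7.62 − 7.56) = 1.148; fraction as HOCl = 1/(1 + 1.148) = 0.4655.
Free chlorine required for 1.3 ppm HOCl: 1.3 / 0.4655 = 2.793 ppm.
FC to add: 2.793 − 0.8 = 1.993 mg/L as Cl₂.
Cl₂ equivalent: 1.993 mg/L × 2,350,000 L = 4683 g.
Product at 69.8% available Cl: 4683 / 0.698 = 6709 g.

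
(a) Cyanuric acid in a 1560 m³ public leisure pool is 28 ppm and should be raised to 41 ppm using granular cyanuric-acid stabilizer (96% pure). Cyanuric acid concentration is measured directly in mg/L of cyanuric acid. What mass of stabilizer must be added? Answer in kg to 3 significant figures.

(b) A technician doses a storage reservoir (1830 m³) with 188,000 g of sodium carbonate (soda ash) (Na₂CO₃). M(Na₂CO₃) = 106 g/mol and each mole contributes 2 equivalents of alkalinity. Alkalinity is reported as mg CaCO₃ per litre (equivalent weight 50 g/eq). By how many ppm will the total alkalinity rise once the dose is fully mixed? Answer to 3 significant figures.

(a) Volume: 1560 m³ = 1,560,000 L.
(a) CYA to add: (41 − 28) = 13 mg/L × 1,560,000 L = 20,280 g cyanuric acid.
(a) At 96% purity: 20,280 / 0.96 = 21,120 g product.

(b) Volume: 1830 m³ = 1,830,000 L.
(b) Moles of Na₂CO₃: 188,000 g ÷ 106 g/mol = 1774 mol → 3547 eq of alkalinity.
(b) As CaCO₃: 3547 eq × 50 g/eq = 177,400 g.
(b) Rise: 177,400 g / 1,830,000 L × 1000 = 96.92 mg/L.

(a) 21.1 kg; (b) 96.9 ppm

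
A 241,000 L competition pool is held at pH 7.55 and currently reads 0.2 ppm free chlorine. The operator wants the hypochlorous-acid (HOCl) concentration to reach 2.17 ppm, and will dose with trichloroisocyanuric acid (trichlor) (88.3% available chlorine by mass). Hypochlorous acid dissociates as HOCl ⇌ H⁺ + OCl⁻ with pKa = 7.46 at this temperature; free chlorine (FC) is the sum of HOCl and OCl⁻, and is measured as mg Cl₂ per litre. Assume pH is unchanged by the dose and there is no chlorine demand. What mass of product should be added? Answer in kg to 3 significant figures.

1.27 kg

[OCl⁻]/[HOCl] = 10^(pH − pKa) = 10^(7.55 − 7.46) = 1.23; fraction as HOCl = 1/(1 + 1.23) = 0.4484.
Free chlorine required for 2.17 ppm HOCl: 2.17 / 0.4484 = 4.84 ppm.
FC to add: 4.84 − 0.2 = 4.64 mg/L as Cl₂.
Cl₂ equivalent: 4.64 mg/L × 241,000 L = 1118 g.
Product at 88.3% available Cl: 1118 / 0.883 = 1266 g.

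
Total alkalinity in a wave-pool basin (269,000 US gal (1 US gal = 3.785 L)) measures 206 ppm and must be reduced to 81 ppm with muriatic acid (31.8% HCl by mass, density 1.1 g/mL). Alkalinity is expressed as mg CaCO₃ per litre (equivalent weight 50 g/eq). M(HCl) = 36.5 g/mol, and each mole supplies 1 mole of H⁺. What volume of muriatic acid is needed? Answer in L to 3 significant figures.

Volume: 269,000 US gal × 3.785 L/gal = 1,018,165 L.
Alkalinity to neutralize: (206 − 81) = 125 mg/L as CaCO₃ × 1,018,165 L = 127,300 g as CaCO₃.
Equivalents of H⁺ required: 127,300 ÷ 50 g/eq = 2545 eq = 2545 mol HCl.
Mass of HCl: 2545 × 36.5 = 92,910 g.
Mass of 31.8% solution: 92,910 / 0.318 = 292,200 g.
Volume: 292,200 g ÷ 1.1 g/mL = 265,600 mL.

266 L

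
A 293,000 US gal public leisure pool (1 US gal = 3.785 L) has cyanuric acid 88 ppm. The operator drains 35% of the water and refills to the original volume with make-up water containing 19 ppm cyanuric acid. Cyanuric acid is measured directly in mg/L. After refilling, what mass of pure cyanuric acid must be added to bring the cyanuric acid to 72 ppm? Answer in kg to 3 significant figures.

9.04 kg

Volume: 293,000 US gal × 3.785 L/gal = 1,109,005 L.
After draining 35% and refilling: 88 × 0.65 + 19 × 0.35 = 63.85 ppm.
Deficit to target: 72 − 63.85 = 8.15 mg/L.
Mass: 8.15 mg/L × 1,109,005 L = 9038 g cyanuric acid.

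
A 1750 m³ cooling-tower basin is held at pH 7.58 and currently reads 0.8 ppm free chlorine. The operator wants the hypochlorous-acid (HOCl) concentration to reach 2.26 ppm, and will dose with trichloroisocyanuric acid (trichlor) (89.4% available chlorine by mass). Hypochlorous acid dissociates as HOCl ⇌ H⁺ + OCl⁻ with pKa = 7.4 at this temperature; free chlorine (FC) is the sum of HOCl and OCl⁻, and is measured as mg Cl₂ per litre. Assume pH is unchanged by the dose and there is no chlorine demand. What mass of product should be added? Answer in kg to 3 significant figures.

Volume: 1750 m³ = 1,750,000 L.
[OCl⁻]/[HOCl] = 10^(pH − pKa) = 10^(7.58 − 7.4) = 1.514; fraction as HOCl = 1/(1 + 1.514) = 0.3978.
Free chlorine required for 2.26 ppm HOCl: 2.26 / 0.3978 = 5.681 ppm.
FC to add: 5.681 − 0.8 = 4.881 mg/L as Cl₂.
Cl₂ equivalent: 4.881 mg/L × 1,750,000 L = 8541 g.
Product at 89.4% available Cl: 8541 / 0.894 = 9554 g.

9.55 kg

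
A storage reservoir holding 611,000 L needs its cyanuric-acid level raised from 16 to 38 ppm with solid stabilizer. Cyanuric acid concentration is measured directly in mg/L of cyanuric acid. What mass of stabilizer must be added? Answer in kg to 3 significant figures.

13.4 kg

CYA to add: (38 − 16) = 22 mg/L × 611,000 L = 13,440 g cyanuric acid.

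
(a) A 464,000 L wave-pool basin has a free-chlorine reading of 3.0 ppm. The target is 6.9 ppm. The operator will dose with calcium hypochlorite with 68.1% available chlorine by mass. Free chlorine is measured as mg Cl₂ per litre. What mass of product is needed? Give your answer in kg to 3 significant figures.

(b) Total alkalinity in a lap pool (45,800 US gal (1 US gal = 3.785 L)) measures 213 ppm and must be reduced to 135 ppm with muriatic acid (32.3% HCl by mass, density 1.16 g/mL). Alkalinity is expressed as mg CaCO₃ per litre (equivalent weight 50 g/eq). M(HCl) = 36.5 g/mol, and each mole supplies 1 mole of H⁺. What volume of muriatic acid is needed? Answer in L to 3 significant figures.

(a) Chlorine deficit: 6.9 − 3.0 = 3.9 ppm = 3.9 mg/L as Cl₂.
(a) Cl₂ equivalent needed: 3.9 mg/L × 464,000 L = 1,810,000 mg = 1810 g.
(a) Product at 68.1% available chlorine: 1810 / 0.681 = 2657 g.

(b) Volume: 45,800 US gal × 3.785 L/gal = 173,353 L.
(b) Alkalinity to neutralize: (213 − 135) = 78 mg/L as CaCO₃ × 173,353 L = 13,520 g as CaCO₃.
(b) Equivalents of H⁺ required: 13,520 ÷ 50 g/eq = 270.4 eq = 270.4 mol HCl.
(b) Mass of HCl: 270.4 × 36.5 = 9871 g.
(b) Mass of 32.3% solution: 9871 / 0.323 = 30,560 g.
(b) Volume: 30,560 g ÷ 1.16 g/mL = 26,340 mL.

(a) 2.66 kg; (b) 26.3 L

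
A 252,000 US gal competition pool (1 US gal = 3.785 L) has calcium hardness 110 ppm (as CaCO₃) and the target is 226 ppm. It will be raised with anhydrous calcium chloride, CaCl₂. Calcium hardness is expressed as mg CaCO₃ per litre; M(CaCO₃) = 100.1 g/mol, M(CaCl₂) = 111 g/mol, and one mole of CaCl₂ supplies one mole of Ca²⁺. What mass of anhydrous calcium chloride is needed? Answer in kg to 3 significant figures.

123 kg

Volume: 252,000 US gal × 3.785 L/gal = 953,820 L.
Hardness to add: (226 − 110) = 116 mg/L as CaCO₃ × 953,820 L = 110,600 g as CaCO₃.
Moles of Ca²⁺ (1 mol Ca²⁺ ≡ 1 mol CaCO₃): 110,600 / 100.1 g/mol = 1105 mol.
Mass of CaCl₂: 1105 × 111 = 122,700 g.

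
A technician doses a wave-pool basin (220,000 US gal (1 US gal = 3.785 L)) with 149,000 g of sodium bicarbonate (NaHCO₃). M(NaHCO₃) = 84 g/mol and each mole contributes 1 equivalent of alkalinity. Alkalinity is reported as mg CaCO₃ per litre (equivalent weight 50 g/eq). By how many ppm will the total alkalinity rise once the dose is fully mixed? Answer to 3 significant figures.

107 ppm

Volume: 220,000 US gal × 3.785 L/gal = 832,700 L.
Moles of NaHCO₃: 149,000 g ÷ 84 g/mol = 1774 mol → 1774 eq of alkalinity.
As CaCO₃: 1774 eq × 50 g/eq = 88,690 g.
Rise: 88,690 g / 832,700 L × 1000 = 106.5 mg/L.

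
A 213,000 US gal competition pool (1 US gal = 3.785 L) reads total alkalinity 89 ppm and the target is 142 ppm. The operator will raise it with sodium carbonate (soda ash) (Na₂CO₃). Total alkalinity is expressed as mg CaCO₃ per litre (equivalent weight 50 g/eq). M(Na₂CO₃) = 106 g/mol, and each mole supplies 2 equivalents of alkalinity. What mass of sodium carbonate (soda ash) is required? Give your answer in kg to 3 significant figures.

Volume: 213,000 US gal × 3.785 L/gal = 806,205 L.
Alkalinity to add: (142 − 89) = 53 mg/L as CaCO₃ × 806,205 L = 42,730 g as CaCO₃.
Equivalents: 42,730 g ÷ 50 g/eq = 854.6 eq.
Each mole of Na₂CO₃ supplies 2 eq, so 854.6 / 2 = 427.3 mol.
Mass: 427.3 mol × 106 g/mol = 45,290 g.

45.3 kg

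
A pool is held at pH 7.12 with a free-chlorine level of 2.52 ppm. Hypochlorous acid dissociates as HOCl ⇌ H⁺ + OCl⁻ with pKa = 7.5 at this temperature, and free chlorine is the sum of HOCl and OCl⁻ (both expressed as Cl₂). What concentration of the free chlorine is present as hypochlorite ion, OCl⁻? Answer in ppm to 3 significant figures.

0.741 ppm

[OCl⁻]/[HOCl] = 10^(pH − pKa) = 10^(7.12 − 7.5) = 10^-0.38 = 0.4169.
Fraction as HOCl = 1 / (1 + 0.4169) = 0.7058.
OCl⁻ = (1 − 0.7058) × 2.52 ppm = 0.7414 ppm.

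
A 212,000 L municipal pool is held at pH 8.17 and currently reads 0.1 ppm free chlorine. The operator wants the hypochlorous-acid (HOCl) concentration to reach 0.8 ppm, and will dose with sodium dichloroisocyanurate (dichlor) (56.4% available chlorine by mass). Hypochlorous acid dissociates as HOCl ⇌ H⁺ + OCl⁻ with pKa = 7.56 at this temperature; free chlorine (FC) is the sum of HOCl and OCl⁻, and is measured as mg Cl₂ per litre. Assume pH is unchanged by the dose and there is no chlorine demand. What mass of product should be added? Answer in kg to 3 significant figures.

1.49 kg

[OCl⁻]/[HOCl] = 10^(pH − pKa) = 10^(8.17 − 7.56) = 4.074; fraction as HOCl = 1/(1 + 4.074) = 0.1971.
Free chlorine required for 0.8 ppm HOCl: 0.8 / 0.1971 = 4.059 ppm.
FC to add: 4.059 − 0.1 = 3.959 mg/L as Cl₂.
Cl₂ equivalent: 3.959 mg/L × 212,000 L = 839.3 g.
Product at 56.4% available Cl: 839.3 / 0.564 = 1488 g.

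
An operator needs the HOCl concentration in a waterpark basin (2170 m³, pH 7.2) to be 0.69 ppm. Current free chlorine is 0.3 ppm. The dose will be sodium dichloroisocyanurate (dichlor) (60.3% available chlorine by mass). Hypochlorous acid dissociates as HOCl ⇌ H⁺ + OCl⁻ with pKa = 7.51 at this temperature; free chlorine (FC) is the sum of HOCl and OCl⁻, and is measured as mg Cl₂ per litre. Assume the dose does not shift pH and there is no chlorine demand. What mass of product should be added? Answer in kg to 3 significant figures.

2.62 kg

Volume: 2170 m³ = 2,170,000 L.
[OCl⁻]/[HOCl] = 10^(pH − pKa) = 10^(7.2 − 7.51) = 0.4898; fraction as HOCl = 1/(1 + 0.4898) = 0.6712.
Free chlorine required for 0.69 ppm HOCl: 0.69 / 0.6712 = 1.028 ppm.
FC to add: 1.028 − 0.3 = 0.7279 mg/L as Cl₂.
Cl₂ equivalent: 0.7279 mg/L × 2,170,000 L = 1580 g.
Product at 60.3% available Cl: 1580 / 0.603 = 2620 g.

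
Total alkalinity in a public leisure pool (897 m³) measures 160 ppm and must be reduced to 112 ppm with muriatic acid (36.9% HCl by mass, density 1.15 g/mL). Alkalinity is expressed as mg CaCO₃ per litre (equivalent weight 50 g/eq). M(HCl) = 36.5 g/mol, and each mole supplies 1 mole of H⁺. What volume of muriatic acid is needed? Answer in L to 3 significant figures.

Volume: 897 m³ = 897,000 L.
Alkalinity to neutralize: (160 − 112) = 48 mg/L as CaCO₃ × 897,000 L = 43,060 g as CaCO₃.
Equivalents of H⁺ required: 43,060 ÷ 50 g/eq = 861.1 eq = 861.1 mol HCl.
Mass of HCl: 861.1 × 36.5 = 31,430 g.
Mass of 36.9% solution: 31,430 / 0.369 = 85,180 g.
Volume: 85,180 g ÷ 1.15 g/mL = 74,070 mL.

74.1 L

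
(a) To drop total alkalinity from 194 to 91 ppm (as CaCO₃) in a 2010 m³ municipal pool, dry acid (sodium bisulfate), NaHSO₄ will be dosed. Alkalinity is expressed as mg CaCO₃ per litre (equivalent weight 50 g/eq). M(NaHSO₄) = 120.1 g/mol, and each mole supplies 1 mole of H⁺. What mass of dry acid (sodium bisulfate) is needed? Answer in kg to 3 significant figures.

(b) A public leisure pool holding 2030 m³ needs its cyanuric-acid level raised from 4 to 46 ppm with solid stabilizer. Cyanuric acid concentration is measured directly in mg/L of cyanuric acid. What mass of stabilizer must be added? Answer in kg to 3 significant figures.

(a) Volume: 2010 m³ = 2,010,000 L.
(a) Alkalinity to neutralize: (194 − 91) = 103 mg/L as CaCO₃ × 2,010,000 L = 207,000 g as CaCO₃.
(a) Equivalents of H⁺ required: 207,000 ÷ 50 g/eq = 4141 eq = 4141 mol NaHSO₄.
(a) Mass of NaHSO₄: 4141 × 120.1 = 497,300 g.

(b) Volume: 2030 m³ = 2,030,000 L.
(b) CYA to add: (46 − 4) = 42 mg/L × 2,030,000 L = 85,260 g cyanuric acid.

(a) 497 kg; (b) 85.3 kg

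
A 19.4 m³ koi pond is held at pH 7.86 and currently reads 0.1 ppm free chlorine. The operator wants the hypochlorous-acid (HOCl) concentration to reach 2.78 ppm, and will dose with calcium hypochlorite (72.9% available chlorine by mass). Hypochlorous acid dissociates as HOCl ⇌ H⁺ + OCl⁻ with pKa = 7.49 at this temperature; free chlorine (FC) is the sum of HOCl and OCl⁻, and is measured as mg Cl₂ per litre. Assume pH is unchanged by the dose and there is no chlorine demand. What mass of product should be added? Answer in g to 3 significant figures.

245 g

Volume: 19.4 m³ = 19,400 L.
[OCl⁻]/[HOCl] = 10^(pH − pKa) = 10^(7.86 − 7.49) = 2.344; fraction as HOCl = 1/(1 + 2.344) = 0.299.
Free chlorine required for 2.78 ppm HOCl: 2.78 / 0.299 = 9.297 ppm.
FC to add: 9.297 − 0.1 = 9.197 mg/L as Cl₂.
Cl₂ equivalent: 9.197 mg/L × 19,400 L = 178.4 g.
Product at 72.9% available Cl: 178.4 / 0.729 = 244.7 g.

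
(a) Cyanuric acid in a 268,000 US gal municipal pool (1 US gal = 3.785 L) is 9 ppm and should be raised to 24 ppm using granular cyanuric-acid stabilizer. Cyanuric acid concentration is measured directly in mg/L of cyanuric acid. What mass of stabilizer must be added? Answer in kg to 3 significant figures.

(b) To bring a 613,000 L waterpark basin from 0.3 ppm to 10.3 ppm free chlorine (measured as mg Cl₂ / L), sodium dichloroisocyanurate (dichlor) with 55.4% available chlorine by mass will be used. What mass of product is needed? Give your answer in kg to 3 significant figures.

(a) 15.2 kg; (b) 11.1 kg

(a) Volume: 268,000 US gal × 3.785 L/gal = 1,014,380 L.
(a) CYA to add: (24 − 9) = 15 mg/L × 1,014,380 L = 15,220 g cyanuric acid.

(b) Chlorine deficit: 10.3 − 0.3 = 10 ppm = 10 mg/L as Cl₂.
(b) Cl₂ equivalent needed: 10 mg/L × 613,000 L = 6,130,000 mg = 6130 g.
(b) Product at 55.4% available chlorine: 6130 / 0.554 = 11,060 g.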